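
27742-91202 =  - 63460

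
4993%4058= 935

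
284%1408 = 284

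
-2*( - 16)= 32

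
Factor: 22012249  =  7^1*3144607^1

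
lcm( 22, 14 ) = 154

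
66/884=33/442 =0.07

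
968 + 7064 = 8032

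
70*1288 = 90160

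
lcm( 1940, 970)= 1940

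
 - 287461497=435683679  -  723145176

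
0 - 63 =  - 63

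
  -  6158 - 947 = -7105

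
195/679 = 195/679=0.29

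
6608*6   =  39648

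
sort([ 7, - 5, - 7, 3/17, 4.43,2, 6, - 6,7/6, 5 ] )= [ - 7,- 6, - 5,  3/17, 7/6 , 2,  4.43, 5, 6, 7] 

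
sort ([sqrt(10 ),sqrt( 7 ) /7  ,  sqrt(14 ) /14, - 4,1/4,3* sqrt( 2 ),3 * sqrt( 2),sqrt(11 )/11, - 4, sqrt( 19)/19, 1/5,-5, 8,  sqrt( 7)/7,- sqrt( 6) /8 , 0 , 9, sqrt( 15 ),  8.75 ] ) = [ - 5, - 4, - 4,-sqrt( 6)/8 , 0,1/5, sqrt (19)/19, 1/4, sqrt( 14 ) /14, sqrt( 11)/11, sqrt ( 7)/7, sqrt (7)/7, sqrt (10), sqrt(15 ),3 * sqrt(2 ), 3 * sqrt (2),8, 8.75, 9 ]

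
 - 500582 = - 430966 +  -69616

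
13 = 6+7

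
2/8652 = 1/4326 = 0.00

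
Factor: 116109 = 3^2*7^1 * 19^1*97^1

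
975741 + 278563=1254304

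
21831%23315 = 21831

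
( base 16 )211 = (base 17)1e2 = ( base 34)FJ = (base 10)529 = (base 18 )1b7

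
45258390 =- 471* ( - 96090)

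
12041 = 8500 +3541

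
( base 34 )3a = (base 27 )44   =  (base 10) 112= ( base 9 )134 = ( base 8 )160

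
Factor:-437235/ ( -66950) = 849/130 = 2^(-1)*3^1*5^( - 1)*13^ ( - 1) * 283^1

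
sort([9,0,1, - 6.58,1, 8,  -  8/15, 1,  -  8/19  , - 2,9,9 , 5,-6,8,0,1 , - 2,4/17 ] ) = [ - 6.58,  -  6, - 2,- 2, - 8/15,-8/19,  0,0,4/17, 1, 1, 1,1, 5,  8,8, 9,  9, 9] 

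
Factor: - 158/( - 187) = 2^1*11^( - 1 )*17^( - 1) * 79^1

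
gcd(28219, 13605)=1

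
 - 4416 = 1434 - 5850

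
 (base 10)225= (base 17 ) d4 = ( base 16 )e1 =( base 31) 78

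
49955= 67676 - 17721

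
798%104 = 70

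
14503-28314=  - 13811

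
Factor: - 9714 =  - 2^1  *3^1*1619^1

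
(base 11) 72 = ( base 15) 54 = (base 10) 79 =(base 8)117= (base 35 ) 29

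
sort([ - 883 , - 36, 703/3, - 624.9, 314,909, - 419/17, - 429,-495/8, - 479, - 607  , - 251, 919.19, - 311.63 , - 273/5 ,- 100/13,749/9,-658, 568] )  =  [-883, - 658, - 624.9,-607, - 479, - 429, - 311.63, - 251, - 495/8,- 273/5,  -  36, - 419/17 , - 100/13 , 749/9,703/3,314, 568,909, 919.19]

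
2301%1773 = 528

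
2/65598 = 1/32799 =0.00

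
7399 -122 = 7277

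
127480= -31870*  ( - 4) 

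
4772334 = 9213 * 518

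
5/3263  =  5/3263 = 0.00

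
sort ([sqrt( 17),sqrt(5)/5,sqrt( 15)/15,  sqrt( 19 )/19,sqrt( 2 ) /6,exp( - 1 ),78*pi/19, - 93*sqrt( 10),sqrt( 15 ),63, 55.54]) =[ - 93 * sqrt(10 ),sqrt( 19 ) /19,sqrt( 2)/6, sqrt( 15 ) /15,exp( - 1 ),sqrt( 5 ) /5,sqrt( 15 ),sqrt(17),78*pi/19,55.54, 63] 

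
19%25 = 19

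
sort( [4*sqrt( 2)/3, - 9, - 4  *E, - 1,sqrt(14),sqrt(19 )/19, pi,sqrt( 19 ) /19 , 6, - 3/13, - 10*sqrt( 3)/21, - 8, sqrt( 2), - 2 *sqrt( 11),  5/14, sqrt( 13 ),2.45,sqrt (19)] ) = [ - 4*E, - 9, - 8, - 2 *sqrt(11),  -  1, - 10*sqrt( 3 ) /21, -3/13,sqrt( 19) /19,  sqrt ( 19 )/19,5/14, sqrt( 2), 4*sqrt( 2) /3,2.45, pi,  sqrt( 13),sqrt(14),sqrt( 19 ),6] 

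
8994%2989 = 27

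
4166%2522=1644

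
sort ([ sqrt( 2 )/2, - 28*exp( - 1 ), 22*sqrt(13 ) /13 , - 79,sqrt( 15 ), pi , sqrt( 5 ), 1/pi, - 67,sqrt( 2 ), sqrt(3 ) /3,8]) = [ - 79, -67,-28*exp( - 1 ),1/pi,  sqrt( 3 )/3, sqrt(2 ) /2, sqrt( 2),sqrt( 5),  pi, sqrt( 15),22*sqrt (13)/13, 8]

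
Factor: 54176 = 2^5*1693^1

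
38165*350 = 13357750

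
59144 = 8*7393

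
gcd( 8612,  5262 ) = 2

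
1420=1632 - 212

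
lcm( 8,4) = 8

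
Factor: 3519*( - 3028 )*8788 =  - 93640815216 = - 2^4*3^2*13^3*17^1*23^1*757^1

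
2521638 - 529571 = 1992067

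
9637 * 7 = 67459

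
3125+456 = 3581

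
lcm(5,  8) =40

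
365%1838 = 365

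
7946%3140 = 1666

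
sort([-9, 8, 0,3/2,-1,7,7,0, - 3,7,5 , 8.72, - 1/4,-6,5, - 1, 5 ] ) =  [  -  9, - 6,-3 , - 1,-1, - 1/4,0,  0, 3/2,5,5, 5, 7 , 7,  7,8,8.72]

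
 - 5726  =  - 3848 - 1878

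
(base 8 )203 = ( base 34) 3t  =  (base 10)131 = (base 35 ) 3q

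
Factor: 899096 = 2^3 *11^1*17^1*601^1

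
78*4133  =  322374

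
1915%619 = 58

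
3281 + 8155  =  11436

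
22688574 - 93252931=-70564357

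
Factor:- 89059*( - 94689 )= 8432907651 = 3^4*7^1*29^1*37^1*83^1 * 167^1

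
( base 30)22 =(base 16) 3e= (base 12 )52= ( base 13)4a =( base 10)62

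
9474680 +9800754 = 19275434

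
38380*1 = 38380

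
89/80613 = 89/80613=0.00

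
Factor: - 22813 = -7^1*3259^1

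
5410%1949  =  1512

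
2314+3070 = 5384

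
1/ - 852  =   - 1/852 = - 0.00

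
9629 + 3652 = 13281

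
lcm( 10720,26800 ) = 53600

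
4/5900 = 1/1475 = 0.00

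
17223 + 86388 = 103611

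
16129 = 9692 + 6437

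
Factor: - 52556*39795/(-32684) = 3^1*5^1 * 7^2*379^1*1877^1 * 8171^(-1) = 522866505/8171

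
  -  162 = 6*(-27 ) 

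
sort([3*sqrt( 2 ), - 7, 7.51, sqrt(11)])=[ - 7, sqrt( 11 ),3*sqrt(2 ), 7.51] 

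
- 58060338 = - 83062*699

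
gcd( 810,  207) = 9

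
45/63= 5/7 = 0.71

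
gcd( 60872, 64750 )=14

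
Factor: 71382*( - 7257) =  - 2^1*3^2 * 41^1*59^1 * 11897^1 = -  518019174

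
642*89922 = 57729924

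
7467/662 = 11 + 185/662 = 11.28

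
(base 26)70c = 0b1001010001000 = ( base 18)EBA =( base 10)4744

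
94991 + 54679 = 149670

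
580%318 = 262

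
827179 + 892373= 1719552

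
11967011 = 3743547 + 8223464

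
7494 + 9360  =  16854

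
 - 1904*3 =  - 5712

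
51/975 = 17/325= 0.05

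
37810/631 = 59+581/631 = 59.92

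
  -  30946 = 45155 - 76101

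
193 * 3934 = 759262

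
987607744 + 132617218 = 1120224962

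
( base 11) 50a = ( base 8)1147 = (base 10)615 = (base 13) 384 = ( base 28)lr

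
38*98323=3736274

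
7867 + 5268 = 13135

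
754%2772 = 754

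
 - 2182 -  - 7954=5772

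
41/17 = 2 + 7/17 = 2.41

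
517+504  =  1021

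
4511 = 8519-4008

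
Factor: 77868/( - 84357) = - 2^2*3^1*13^( - 1) =-12/13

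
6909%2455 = 1999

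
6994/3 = 6994/3 = 2331.33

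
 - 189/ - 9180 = 7/340= 0.02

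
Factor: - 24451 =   -  7^2*499^1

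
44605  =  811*55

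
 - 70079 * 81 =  - 5676399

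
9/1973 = 9/1973 =0.00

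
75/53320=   15/10664 = 0.00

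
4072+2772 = 6844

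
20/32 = 5/8 = 0.62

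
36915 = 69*535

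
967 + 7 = 974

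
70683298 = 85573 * 826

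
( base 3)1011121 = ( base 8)1525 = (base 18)2B7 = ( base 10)853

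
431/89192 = 431/89192 = 0.00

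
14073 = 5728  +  8345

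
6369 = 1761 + 4608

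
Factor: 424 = 2^3*53^1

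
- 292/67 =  - 5  +  43/67 = - 4.36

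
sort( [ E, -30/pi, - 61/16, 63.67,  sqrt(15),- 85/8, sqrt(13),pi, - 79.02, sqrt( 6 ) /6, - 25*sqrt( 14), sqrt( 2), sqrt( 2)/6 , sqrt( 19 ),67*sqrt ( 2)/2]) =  [  -  25*sqrt( 14 ),- 79.02, - 85/8, - 30/pi,-61/16, sqrt( 2 ) /6,sqrt( 6)/6 , sqrt( 2), E,pi, sqrt( 13),sqrt(15), sqrt( 19), 67*sqrt(2 ) /2, 63.67]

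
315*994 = 313110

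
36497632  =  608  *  60029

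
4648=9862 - 5214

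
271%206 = 65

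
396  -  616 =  - 220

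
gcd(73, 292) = 73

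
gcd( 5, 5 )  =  5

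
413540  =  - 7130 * (-58) 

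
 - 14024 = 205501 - 219525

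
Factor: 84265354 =2^1 * 37^1* 157^1*7253^1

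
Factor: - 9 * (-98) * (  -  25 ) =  - 22050 = -2^1 * 3^2*5^2*7^2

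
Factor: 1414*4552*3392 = 2^10 * 7^1*53^1*101^1 * 569^1 = 21832702976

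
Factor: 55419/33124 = 87/52 = 2^(  -  2 )*3^1*13^( - 1 )*29^1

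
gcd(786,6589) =1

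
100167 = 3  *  33389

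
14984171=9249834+5734337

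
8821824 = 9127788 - 305964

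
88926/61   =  1457 + 49/61= 1457.80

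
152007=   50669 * 3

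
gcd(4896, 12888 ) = 72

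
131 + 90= 221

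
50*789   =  39450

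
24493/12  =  24493/12 = 2041.08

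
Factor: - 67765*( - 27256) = 1847002840 = 2^3*5^1  *3407^1*13553^1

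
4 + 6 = 10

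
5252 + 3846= 9098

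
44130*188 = 8296440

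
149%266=149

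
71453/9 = 7939+ 2/9 = 7939.22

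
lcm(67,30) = 2010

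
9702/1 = 9702 = 9702.00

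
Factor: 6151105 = 5^1*131^1*9391^1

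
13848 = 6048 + 7800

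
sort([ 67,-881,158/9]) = [ - 881, 158/9,67]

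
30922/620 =49 + 271/310 = 49.87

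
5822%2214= 1394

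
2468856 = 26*94956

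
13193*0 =0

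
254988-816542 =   -  561554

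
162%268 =162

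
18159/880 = 18159/880 = 20.64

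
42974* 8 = 343792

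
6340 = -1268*( - 5)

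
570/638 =285/319 = 0.89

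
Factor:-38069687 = -97^1 *269^1*1459^1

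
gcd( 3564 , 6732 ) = 396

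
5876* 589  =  3460964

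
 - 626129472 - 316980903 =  - 943110375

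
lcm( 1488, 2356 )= 28272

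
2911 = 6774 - 3863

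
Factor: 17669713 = 883^1 * 20011^1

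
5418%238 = 182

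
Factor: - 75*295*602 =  - 13319250 = - 2^1*3^1 * 5^3*7^1*43^1*59^1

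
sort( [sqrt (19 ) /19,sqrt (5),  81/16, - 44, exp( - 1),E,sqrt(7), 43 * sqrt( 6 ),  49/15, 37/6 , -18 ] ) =[ - 44, - 18 , sqrt( 19 ) /19,exp ( - 1 ) , sqrt(5), sqrt ( 7 ), E,49/15,81/16, 37/6,43*sqrt( 6) ]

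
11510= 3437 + 8073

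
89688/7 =89688/7 = 12812.57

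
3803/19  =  3803/19  =  200.16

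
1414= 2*707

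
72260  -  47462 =24798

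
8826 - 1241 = 7585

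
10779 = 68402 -57623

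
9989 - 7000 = 2989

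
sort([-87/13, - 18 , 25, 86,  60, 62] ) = [ - 18, - 87/13, 25,60,62, 86 ] 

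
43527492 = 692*62901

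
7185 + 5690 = 12875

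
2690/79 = 34+4/79=34.05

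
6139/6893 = 6139/6893   =  0.89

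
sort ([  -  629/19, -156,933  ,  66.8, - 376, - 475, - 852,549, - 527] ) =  [ - 852,-527,  -  475, - 376, - 156,-629/19, 66.8,549,933 ] 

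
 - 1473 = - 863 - 610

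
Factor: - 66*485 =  - 2^1 * 3^1*5^1*11^1*97^1 = - 32010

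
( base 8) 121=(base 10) 81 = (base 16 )51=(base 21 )3I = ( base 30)2L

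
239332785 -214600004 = 24732781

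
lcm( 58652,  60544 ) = 1876864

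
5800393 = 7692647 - 1892254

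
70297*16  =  1124752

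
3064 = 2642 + 422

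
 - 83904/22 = - 3814 + 2/11 = -3813.82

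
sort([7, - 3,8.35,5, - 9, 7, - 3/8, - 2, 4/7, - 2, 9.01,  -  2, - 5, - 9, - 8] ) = [-9, - 9, - 8, - 5, - 3,-2,  -  2, - 2, - 3/8, 4/7, 5,7 , 7,8.35,9.01]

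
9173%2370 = 2063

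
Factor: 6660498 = 2^1*3^1*13^1*17^1*  5023^1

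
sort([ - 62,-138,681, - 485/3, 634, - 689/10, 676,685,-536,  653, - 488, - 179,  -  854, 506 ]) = [ - 854, - 536, - 488, - 179,  -  485/3, - 138, - 689/10, - 62, 506, 634, 653, 676,681, 685 ] 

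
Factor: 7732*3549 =2^2*3^1 * 7^1*13^2 * 1933^1 = 27440868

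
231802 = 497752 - 265950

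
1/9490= 1/9490 = 0.00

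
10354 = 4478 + 5876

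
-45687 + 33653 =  - 12034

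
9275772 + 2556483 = 11832255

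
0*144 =0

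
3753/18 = 208+1/2 = 208.50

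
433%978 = 433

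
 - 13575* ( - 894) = 12136050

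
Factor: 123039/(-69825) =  - 837/475 = - 3^3*5^ ( - 2 )*19^ ( - 1)*31^1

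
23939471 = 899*26629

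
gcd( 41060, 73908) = 8212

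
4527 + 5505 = 10032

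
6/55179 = 2/18393 = 0.00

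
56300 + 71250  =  127550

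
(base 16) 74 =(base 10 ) 116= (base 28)44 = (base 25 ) 4G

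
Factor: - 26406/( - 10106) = 3^4 * 31^( - 1) = 81/31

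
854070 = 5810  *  147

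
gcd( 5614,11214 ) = 14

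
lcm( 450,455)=40950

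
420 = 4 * 105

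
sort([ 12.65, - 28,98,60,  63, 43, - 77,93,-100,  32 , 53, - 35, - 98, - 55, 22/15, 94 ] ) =[ - 100,-98,-77,-55,-35,- 28,22/15, 12.65 , 32, 43 , 53,  60,  63 , 93,94,98] 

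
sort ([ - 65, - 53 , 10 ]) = [ - 65, - 53, 10 ]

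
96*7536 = 723456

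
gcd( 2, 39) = 1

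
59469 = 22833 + 36636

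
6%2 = 0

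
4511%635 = 66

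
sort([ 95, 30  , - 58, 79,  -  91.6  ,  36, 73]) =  [ - 91.6, - 58, 30, 36, 73, 79, 95] 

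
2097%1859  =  238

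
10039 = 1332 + 8707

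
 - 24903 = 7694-32597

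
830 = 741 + 89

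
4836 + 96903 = 101739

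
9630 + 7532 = 17162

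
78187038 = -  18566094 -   -  96753132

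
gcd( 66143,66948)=7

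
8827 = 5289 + 3538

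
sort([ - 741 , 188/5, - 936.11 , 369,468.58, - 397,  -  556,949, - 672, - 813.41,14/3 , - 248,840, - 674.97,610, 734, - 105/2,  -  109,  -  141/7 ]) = [ - 936.11, - 813.41, - 741, - 674.97, - 672, - 556, - 397, - 248, - 109, - 105/2, - 141/7, 14/3,188/5,369, 468.58,  610,  734,840,949 ]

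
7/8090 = 7/8090=0.00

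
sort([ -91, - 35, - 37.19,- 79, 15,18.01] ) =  [-91, - 79, - 37.19 , - 35,15,18.01] 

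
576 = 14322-13746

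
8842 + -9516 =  - 674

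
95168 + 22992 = 118160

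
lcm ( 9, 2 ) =18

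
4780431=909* 5259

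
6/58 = 3/29 = 0.10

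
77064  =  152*507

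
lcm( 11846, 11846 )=11846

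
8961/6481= 1 + 2480/6481= 1.38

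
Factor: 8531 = 19^1*449^1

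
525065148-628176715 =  - 103111567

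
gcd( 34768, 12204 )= 4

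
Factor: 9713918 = 2^1*347^1*13997^1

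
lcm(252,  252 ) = 252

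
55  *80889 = 4448895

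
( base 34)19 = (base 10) 43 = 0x2b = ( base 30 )1D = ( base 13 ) 34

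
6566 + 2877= 9443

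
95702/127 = 753  +  71/127 = 753.56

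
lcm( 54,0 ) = 0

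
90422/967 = 90422/967=   93.51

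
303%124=55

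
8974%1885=1434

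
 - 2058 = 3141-5199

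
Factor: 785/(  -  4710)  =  -2^( - 1)*3^(-1 ) = - 1/6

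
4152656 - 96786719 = - 92634063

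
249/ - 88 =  - 3+15/88 = - 2.83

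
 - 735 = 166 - 901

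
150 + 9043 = 9193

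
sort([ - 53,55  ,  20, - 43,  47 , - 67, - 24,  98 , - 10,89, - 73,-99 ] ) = [ - 99, - 73, - 67 , - 53, - 43, - 24, - 10, 20,  47, 55, 89 , 98 ]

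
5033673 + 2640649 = 7674322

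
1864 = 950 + 914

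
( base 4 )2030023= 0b10001100001011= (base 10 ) 8971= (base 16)230B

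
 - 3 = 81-84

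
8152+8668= 16820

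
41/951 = 41/951 =0.04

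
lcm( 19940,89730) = 179460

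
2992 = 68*44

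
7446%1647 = 858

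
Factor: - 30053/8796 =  - 41/12= -2^( - 2)* 3^( -1 )*41^1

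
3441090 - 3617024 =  - 175934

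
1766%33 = 17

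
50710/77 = 4610/7 = 658.57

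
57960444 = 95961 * 604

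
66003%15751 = 2999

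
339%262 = 77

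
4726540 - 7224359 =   -  2497819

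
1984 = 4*496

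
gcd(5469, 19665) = 3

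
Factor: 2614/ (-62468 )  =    -  2^( - 1)*7^ (-1)*23^( - 1)*97^( - 1 )*1307^1 = -1307/31234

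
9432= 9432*1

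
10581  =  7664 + 2917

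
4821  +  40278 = 45099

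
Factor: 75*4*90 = 27000 = 2^3*3^3*5^3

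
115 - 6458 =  - 6343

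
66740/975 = 68 + 88/195 =68.45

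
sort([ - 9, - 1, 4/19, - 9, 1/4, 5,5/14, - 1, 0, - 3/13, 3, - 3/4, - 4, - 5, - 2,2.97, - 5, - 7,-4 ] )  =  [  -  9, - 9, - 7, - 5, - 5, - 4,  -  4, - 2 , - 1, - 1, - 3/4, - 3/13,0, 4/19  ,  1/4, 5/14, 2.97,3, 5]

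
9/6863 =9/6863 =0.00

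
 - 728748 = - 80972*9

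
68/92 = 17/23=0.74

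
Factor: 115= 5^1*23^1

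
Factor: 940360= 2^3*5^1*23509^1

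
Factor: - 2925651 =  - 3^1*975217^1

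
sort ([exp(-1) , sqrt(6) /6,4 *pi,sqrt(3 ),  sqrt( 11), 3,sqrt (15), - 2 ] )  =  [ - 2,exp( - 1 ),  sqrt (6 ) /6,sqrt(3),3 , sqrt( 11), sqrt( 15 ), 4*pi]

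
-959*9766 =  - 9365594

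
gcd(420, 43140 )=60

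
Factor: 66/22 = 3^1 = 3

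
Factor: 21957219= 3^2 * 43^1*56737^1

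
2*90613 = 181226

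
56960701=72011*791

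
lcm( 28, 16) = 112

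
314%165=149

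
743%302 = 139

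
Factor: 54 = 2^1*3^3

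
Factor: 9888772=2^2*2472193^1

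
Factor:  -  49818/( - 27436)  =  2^( - 1 )*3^1*19^( - 1)*23^1 =69/38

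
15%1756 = 15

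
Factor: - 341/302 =  -  2^(  -  1 )*11^1 * 31^1 * 151^( - 1)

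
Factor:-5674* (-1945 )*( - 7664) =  - 84579367520 = -  2^5* 5^1*389^1*479^1*2837^1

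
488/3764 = 122/941  =  0.13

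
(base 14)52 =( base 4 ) 1020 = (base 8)110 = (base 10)72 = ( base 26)2k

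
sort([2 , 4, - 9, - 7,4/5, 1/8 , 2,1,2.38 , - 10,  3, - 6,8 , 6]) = [  -  10, - 9 , - 7,- 6, 1/8 , 4/5, 1 , 2,2 , 2.38, 3, 4,6,8 ] 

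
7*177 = 1239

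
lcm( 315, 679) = 30555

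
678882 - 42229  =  636653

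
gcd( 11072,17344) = 64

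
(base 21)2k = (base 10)62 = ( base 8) 76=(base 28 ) 26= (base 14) 46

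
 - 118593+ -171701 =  - 290294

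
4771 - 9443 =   -  4672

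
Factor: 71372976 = 2^4* 3^1*73^1*20369^1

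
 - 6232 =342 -6574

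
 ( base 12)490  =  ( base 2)1010101100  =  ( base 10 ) 684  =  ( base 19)1h0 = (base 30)MO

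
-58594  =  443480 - 502074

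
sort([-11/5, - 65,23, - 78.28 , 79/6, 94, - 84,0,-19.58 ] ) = [ - 84,-78.28, - 65,- 19.58,-11/5,0,79/6, 23,94]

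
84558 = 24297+60261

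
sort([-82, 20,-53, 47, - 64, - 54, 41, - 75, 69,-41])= [ - 82, - 75, - 64, - 54, - 53 ,- 41, 20, 41,47, 69 ] 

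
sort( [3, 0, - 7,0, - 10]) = [ - 10,- 7,0,0,3 ]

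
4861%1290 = 991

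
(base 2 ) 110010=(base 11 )46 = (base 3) 1212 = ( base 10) 50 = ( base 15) 35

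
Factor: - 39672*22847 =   -  2^3*3^2*11^1 * 19^1*29^1*31^1*67^1 = - 906386184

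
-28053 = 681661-709714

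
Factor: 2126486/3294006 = 3^ ( - 1 )*549001^( - 1) * 1063243^1 = 1063243/1647003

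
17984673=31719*567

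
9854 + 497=10351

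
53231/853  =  53231/853=62.40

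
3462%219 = 177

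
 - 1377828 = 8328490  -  9706318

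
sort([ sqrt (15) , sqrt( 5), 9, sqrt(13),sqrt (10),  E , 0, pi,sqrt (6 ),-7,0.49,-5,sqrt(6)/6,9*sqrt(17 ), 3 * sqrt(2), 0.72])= [ - 7 , - 5,0,  sqrt( 6 )/6, 0.49,0.72,sqrt( 5), sqrt (6 ), E, pi , sqrt (10) , sqrt( 13), sqrt( 15), 3 *sqrt( 2), 9,  9*sqrt(17) ]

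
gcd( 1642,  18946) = 2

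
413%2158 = 413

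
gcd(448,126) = 14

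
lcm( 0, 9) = 0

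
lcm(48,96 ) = 96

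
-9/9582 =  - 1 + 3191/3194 = - 0.00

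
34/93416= 17/46708 = 0.00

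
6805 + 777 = 7582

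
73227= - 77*( - 951) 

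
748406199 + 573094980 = 1321501179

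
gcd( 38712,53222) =2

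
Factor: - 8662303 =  - 13^1*613^1*  1087^1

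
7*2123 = 14861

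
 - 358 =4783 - 5141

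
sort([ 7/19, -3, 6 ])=[-3, 7/19,6 ] 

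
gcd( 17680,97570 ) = 10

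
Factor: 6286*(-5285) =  - 2^1*5^1*7^2*151^1*449^1 = -33221510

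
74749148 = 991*75428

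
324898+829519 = 1154417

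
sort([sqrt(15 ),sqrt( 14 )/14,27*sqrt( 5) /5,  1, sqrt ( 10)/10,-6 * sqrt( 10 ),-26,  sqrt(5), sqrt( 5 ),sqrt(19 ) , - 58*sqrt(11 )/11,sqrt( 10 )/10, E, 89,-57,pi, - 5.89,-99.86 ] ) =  [-99.86, - 57, - 26, - 6*sqrt( 10),-58*sqrt(11)/11, - 5.89, sqrt( 14 )/14,sqrt(10)/10,sqrt(10 )/10, 1,  sqrt(5),sqrt( 5),  E,pi, sqrt ( 15 ), sqrt(19),  27*sqrt(5) /5, 89] 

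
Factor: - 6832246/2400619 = -2^1 * 13^( - 1 ) * 47^( - 1)*101^1 * 149^1*227^1*3929^( - 1 )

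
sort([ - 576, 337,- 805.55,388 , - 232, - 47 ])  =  [ - 805.55, - 576, - 232, - 47,337,388]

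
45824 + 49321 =95145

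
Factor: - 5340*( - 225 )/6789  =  2^2 *3^2*5^3*31^( - 1)*73^ ( - 1 )*89^1 = 400500/2263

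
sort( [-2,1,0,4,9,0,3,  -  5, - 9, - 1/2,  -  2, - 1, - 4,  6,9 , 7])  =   [ - 9, - 5, - 4,- 2,-2,-1,  -  1/2,0,0, 1,3, 4,6, 7, 9, 9] 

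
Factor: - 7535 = - 5^1*11^1*137^1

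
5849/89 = 65 + 64/89 = 65.72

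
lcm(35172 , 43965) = 175860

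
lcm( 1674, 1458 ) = 45198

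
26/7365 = 26/7365 = 0.00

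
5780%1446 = 1442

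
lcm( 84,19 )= 1596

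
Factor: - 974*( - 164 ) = 2^3*41^1*487^1 = 159736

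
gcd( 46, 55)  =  1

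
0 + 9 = 9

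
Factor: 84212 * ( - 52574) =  - 2^3 * 37^1 * 97^1*271^1*569^1  =  -4427361688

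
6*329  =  1974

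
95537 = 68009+27528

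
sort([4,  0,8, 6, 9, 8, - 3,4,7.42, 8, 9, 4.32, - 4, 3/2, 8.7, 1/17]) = [ - 4, - 3 , 0 , 1/17, 3/2, 4  ,  4,4.32, 6, 7.42  ,  8,8, 8,  8.7, 9, 9]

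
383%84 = 47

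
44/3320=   11/830 = 0.01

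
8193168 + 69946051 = 78139219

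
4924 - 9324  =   - 4400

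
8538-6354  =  2184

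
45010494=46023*978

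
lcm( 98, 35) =490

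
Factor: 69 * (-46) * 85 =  - 2^1*3^1 * 5^1 * 17^1*23^2 = -  269790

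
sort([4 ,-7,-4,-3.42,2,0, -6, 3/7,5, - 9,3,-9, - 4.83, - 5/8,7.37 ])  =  [-9,-9, - 7, - 6, - 4.83, - 4, - 3.42,-5/8,0,3/7,2, 3, 4,5,7.37]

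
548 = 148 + 400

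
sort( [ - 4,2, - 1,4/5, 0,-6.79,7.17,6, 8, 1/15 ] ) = [ - 6.79, - 4, - 1, 0,  1/15,4/5, 2,6 , 7.17, 8]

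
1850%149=62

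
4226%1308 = 302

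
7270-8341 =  - 1071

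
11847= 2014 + 9833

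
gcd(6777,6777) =6777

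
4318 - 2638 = 1680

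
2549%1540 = 1009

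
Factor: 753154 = 2^1*376577^1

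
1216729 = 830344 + 386385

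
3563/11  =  323 + 10/11 = 323.91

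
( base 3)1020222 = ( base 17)32g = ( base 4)32111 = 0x395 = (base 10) 917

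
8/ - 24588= - 1+6145/6147  =  - 0.00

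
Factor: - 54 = - 2^1*  3^3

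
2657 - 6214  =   - 3557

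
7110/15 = 474 = 474.00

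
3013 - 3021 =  - 8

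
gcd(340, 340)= 340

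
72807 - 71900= 907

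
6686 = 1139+5547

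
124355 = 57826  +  66529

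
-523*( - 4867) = 2545441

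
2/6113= 2/6113   =  0.00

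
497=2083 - 1586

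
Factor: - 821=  - 821^1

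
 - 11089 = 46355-57444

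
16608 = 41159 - 24551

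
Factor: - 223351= - 149^1*1499^1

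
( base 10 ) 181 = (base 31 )5q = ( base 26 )6p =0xB5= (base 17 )AB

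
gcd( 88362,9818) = 9818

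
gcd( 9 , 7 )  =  1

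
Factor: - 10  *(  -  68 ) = 680=2^3 * 5^1 * 17^1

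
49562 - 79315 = -29753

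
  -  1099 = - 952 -147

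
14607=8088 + 6519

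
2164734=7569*286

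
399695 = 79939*5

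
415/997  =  415/997 = 0.42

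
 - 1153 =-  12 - 1141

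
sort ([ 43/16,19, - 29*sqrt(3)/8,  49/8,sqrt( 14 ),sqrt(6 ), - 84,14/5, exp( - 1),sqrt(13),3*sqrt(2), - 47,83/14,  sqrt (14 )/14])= [ - 84,  -  47 , - 29*sqrt( 3 )/8, sqrt(14)/14, exp(-1),sqrt( 6),43/16,14/5,  sqrt( 13),sqrt(14) , 3*sqrt ( 2),83/14,49/8, 19]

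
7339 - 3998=3341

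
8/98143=8/98143= 0.00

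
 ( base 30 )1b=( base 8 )51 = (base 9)45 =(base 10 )41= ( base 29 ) 1c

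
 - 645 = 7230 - 7875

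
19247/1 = 19247 = 19247.00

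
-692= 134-826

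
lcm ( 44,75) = 3300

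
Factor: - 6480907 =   -  6480907^1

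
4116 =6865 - 2749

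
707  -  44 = 663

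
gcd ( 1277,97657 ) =1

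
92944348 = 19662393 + 73281955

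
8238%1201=1032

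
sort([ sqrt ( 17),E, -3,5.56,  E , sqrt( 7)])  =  [ -3,sqrt(7 ), E,E,sqrt(17 ), 5.56 ]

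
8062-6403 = 1659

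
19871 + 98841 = 118712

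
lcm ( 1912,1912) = 1912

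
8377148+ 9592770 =17969918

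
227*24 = 5448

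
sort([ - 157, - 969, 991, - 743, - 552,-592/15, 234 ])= [ - 969 , - 743,-552, - 157, - 592/15,234,991]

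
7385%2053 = 1226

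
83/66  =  83/66 =1.26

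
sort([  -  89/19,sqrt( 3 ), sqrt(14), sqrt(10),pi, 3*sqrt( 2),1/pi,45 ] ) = [ - 89/19,  1/pi , sqrt(3),pi,sqrt (10 ), sqrt (14), 3*sqrt(2 ), 45]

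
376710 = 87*4330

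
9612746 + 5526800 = 15139546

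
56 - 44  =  12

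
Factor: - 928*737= -2^5*11^1*29^1*67^1=- 683936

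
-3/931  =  -1 + 928/931 = -0.00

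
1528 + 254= 1782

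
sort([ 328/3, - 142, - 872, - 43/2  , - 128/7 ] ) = [ - 872, - 142,-43/2,-128/7,328/3]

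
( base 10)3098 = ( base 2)110000011010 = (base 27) 46k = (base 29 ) 3JO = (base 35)2ii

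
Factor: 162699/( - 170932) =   -  2^ (  -  2 )*3^1*151^( - 1)*193^1*281^1 * 283^( - 1 )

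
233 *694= 161702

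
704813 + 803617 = 1508430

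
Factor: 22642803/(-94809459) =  - 7547601/31603153 = -3^1*17^(  -  1)*31^1 * 81157^1*1859009^( - 1)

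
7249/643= 11  +  176/643 = 11.27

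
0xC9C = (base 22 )6eg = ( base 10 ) 3228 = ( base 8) 6234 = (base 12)1A50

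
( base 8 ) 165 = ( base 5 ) 432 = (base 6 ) 313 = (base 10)117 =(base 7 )225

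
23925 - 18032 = 5893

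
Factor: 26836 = 2^2*6709^1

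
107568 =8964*12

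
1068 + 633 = 1701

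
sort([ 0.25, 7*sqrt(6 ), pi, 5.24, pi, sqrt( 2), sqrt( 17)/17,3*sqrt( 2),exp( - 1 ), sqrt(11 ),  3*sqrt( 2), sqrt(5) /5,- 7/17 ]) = [ - 7/17, sqrt( 17 )/17,0.25,exp(-1),sqrt( 5)/5, sqrt( 2), pi, pi,sqrt( 11), 3*sqrt( 2 ), 3*sqrt(2),5.24 , 7*sqrt (6)]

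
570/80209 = 570/80209 = 0.01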